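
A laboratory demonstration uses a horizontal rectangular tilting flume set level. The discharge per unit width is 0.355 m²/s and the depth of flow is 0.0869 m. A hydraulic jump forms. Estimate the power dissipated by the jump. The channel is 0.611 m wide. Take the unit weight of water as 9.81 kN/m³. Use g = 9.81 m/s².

V₁ = q/y₁ = 0.355/0.0869 = 4.09 m/s. Fr₁ = V₁/√(g·y₁) = 4.09/√(9.81×0.0869) = 4.42.
Conjugate-depth relation: y₂/y₁ = ½[√(1 + 8Fr₁²) − 1] = ½[√157.6 − 1] = 5.78.
y₂ = 5.78 × 0.0869 = 0.502 m.
Head loss: ΔE = (y₂ − y₁)³/(4y₁y₂) = (0.502 − 0.0869)³/(4×0.0869×0.502) = 0.0715/0.175 = 0.410 m.
Q = q·b = 0.355 × 0.611 = 0.217 m³/s. P = γ·Q·ΔE = 9.81 × 0.217 × 0.410 = 0.872 kW.

P = 0.872 kW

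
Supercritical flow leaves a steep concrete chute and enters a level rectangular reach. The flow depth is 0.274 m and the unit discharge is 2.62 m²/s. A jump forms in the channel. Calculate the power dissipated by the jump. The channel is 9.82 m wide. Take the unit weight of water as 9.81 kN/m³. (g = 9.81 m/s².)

V₁ = q/y₁ = 2.62/0.274 = 9.56 m/s. Fr₁ = V₁/√(g·y₁) = 9.56/√(9.81×0.274) = 5.83.
Conjugate-depth relation: y₂/y₁ = ½[√(1 + 8Fr₁²) − 1] = ½[√273.1 − 1] = 7.76.
y₂ = 7.76 × 0.274 = 2.13 m.
Head loss: ΔE = (y₂ − y₁)³/(4y₁y₂) = (2.13 − 0.274)³/(4×0.274×2.13) = 6.36/2.33 = 2.73 m.
Q = q·b = 2.62 × 9.82 = 25.7 m³/s. P = γ·Q·ΔE = 9.81 × 25.7 × 2.73 = 689 kW.

P = 689 kW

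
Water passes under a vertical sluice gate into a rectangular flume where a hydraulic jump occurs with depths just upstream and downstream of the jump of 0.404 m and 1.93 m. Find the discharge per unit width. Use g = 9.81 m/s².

q = 2.99 m²/s

For a rectangular channel the momentum equation gives q² = ½·g·y₁·y₂·(y₁ + y₂) = ½×9.81×0.404×1.93×2.33 = 8.93.
q = √8.93 = 2.99 m²/s.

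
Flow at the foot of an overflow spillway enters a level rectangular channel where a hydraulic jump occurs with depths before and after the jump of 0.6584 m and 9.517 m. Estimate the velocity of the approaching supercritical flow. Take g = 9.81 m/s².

For a rectangular channel the momentum equation gives q² = ½·g·y₁·y₂·(y₁ + y₂) = ½×9.81×0.6584×9.517×10.18 = 312.7.
q = √312.7 = 17.68 m²/s.
V₁ = q/y₁ = 17.68/0.6584 = 26.86 m/s.

V₁ = 26.86 m/s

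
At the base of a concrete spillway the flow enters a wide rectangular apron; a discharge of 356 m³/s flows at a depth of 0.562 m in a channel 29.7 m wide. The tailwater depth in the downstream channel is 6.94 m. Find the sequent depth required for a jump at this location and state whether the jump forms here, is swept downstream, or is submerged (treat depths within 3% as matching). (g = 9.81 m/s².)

q = Q/b = 356/29.7 = 12.0 m²/s; V₁ = q/y₁ = 21.3 m/s. Fr₁ = V₁/√(g·y₁) = 9.08.
Bélanger equation: y₂/y₁ = ½[√(1 + 8Fr₁²) − 1] = ½[√661.1 − 1] = 12.4.
y₂ = 12.4 × 0.562 = 6.94 m.
Tailwater y_tw = 6.94 m: y_tw ≈ y₂, so the jump forms here.

y₂ = 6.94 m; the jump forms here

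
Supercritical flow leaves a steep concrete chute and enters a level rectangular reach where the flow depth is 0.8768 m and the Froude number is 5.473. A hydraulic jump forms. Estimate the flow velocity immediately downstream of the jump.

Fr₁ = 5.473 (given).
By Bélanger, y₂/y₁ = ½[√(1 + 8Fr₁²) − 1] = ½[√240.63 − 1] = 7.256.
y₂ = 7.256 × 0.8768 = 6.362 m.
V₁ = Fr₁·√(g·y₁) = 5.473×√(9.81×0.8768) = 16.05 m/s; q = V₁·y₁ = 14.07 m²/s.
V₂ = q/y₂ = 14.07/6.362 = 2.212 m/s.

V₂ = 2.212 m/s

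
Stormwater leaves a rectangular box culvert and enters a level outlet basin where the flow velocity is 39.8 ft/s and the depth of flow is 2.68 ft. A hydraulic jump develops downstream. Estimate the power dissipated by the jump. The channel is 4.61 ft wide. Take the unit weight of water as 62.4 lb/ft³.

P = 643 hp

Fr₁ = V₁/√(g·y₁) = 39.8/√(32.2×2.68) = 4.28.
Conjugate-depth relation: y₂/y₁ = ½[√(1 + 8Fr₁²) − 1] = ½[√147.8 − 1] = 5.58.
y₂ = 5.58 × 2.68 = 15.0 ft.
q = V₁·y₁ = 39.8 × 2.68 = 107 ft²/s. V₂ = q/y₂ = 107/15.0 = 7.13 ft/s. E₁ = y₁ + V₁²/2g = 27.3 ft; E₂ = y₂ + V₂²/2g = 15.7 ft. ΔE = E₁ − E₂ = 11.5 ft.
Q = q·b = 107 × 4.61 = 492 cfs. P = γ·Q·ΔE/550 = 62.4 × 492 × 11.5 / 550 = 643 hp.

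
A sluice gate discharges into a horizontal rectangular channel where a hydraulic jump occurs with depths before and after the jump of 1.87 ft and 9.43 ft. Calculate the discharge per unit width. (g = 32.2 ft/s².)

For a rectangular channel the momentum equation gives q² = ½·g·y₁·y₂·(y₁ + y₂) = ½×32.2×1.87×9.43×11.3 = 3208.
q = √3208 = 56.6 ft²/s.

q = 56.6 ft²/s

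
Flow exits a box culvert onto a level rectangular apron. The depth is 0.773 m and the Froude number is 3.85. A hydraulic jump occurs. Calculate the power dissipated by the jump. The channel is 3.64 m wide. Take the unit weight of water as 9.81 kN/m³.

P = 711 kW

Fr₁ = 3.85 (given).
Sequent-depth ratio: y₂/y₁ = ½[√(1 + 8Fr₁²) − 1] = ½[√119.6 − 1] = 4.97.
y₂ = 4.97 × 0.773 = 3.84 m.
Head loss: ΔE = (y₂ − y₁)³/(4y₁y₂) = (3.84 − 0.773)³/(4×0.773×3.84) = 28.8/11.9 = 2.43 m.
V₁ = Fr₁·√(g·y₁) = 3.85×√(9.81×0.773) = 10.6 m/s; q = V₁·y₁ = 8.20 m²/s. Q = q·b = 8.20 × 3.64 = 29.8 m³/s. P = γ·Q·ΔE = 9.81 × 29.8 × 2.43 = 711 kW.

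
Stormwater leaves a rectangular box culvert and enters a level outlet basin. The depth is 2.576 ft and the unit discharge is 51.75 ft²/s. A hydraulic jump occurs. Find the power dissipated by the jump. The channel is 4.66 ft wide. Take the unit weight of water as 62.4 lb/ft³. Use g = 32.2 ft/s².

V₁ = q/y₁ = 51.75/2.576 = 20.09 ft/s. Fr₁ = V₁/√(g·y₁) = 20.09/√(32.2×2.576) = 2.206.
Conjugate-depth relation: y₂/y₁ = ½[√(1 + 8Fr₁²) − 1] = ½[√39.924 − 1] = 2.659.
y₂ = 2.659 × 2.576 = 6.850 ft.
V₂ = q/y₂ = 51.75/6.850 = 7.554 ft/s. E₁ = y₁ + V₁²/2g = 8.843 ft; E₂ = y₂ + V₂²/2g = 7.736 ft. ΔE = E₁ − E₂ = 1.106 ft.
Q = q·b = 51.75 × 4.66 = 241.2 cfs. P = γ·Q·ΔE/550 = 62.4 × 241.2 × 1.106 / 550 = 30.27 hp.

P = 30.27 hp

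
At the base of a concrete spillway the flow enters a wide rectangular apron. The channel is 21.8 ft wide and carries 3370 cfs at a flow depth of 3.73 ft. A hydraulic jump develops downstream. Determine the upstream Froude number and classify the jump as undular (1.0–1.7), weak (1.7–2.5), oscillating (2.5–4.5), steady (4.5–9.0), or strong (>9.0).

q = Q/b = 3370/21.8 = 155 ft²/s; V₁ = q/y₁ = 41.4 ft/s. Fr₁ = V₁/√(g·y₁) = 3.78.
Fr₁ = 3.78 lies in the oscillating range.

Fr₁ = 3.78; oscillating jump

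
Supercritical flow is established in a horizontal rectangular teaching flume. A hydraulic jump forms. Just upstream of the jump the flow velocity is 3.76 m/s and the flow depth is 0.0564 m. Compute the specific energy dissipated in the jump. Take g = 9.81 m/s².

Fr₁ = V₁/√(g·y₁) = 3.76/√(9.81×0.0564) = 5.05.
By Bélanger, y₂/y₁ = ½[√(1 + 8Fr₁²) − 1] = ½[√205.4 − 1] = 6.67.
y₂ = 6.67 × 0.0564 = 0.376 m.
q = V₁·y₁ = 3.76 × 0.0564 = 0.212 m²/s. V₂ = q/y₂ = 0.212/0.376 = 0.564 m/s. E₁ = y₁ + V₁²/2g = 0.777 m; E₂ = y₂ + V₂²/2g = 0.392 m. ΔE = E₁ − E₂ = 0.385 m.

ΔE = 0.385 m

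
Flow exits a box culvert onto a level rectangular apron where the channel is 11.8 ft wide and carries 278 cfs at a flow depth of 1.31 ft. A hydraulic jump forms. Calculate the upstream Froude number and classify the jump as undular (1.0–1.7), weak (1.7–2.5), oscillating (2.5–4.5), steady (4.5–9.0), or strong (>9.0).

Fr₁ = 2.77; oscillating jump

q = Q/b = 278/11.8 = 23.6 ft²/s; V₁ = q/y₁ = 18.0 ft/s. Fr₁ = V₁/√(g·y₁) = 2.77.
Fr₁ = 2.77 lies in the oscillating range.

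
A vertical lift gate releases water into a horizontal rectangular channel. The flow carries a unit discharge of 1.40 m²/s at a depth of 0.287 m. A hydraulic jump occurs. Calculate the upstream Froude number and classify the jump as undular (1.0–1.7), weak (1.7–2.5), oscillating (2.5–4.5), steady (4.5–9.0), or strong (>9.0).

Fr₁ = 2.91; oscillating jump

V₁ = q/y₁ = 1.40/0.287 = 4.88 m/s. Fr₁ = V₁/√(g·y₁) = 4.88/√(9.81×0.287) = 2.91.
Fr₁ = 2.91 lies in the oscillating range.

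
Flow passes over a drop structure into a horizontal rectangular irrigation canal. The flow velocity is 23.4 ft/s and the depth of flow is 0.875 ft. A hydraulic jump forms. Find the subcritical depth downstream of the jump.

y₂ = 5.04 ft

Fr₁ = V₁/√(g·y₁) = 23.4/√(32.2×0.875) = 4.41.
Conjugate-depth relation: y₂/y₁ = ½[√(1 + 8Fr₁²) − 1] = ½[√156.5 − 1] = 5.75.
y₂ = 5.75 × 0.875 = 5.04 ft.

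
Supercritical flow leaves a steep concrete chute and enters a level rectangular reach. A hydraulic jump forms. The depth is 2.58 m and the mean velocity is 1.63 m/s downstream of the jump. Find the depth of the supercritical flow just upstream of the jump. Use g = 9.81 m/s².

Fr₂ = V₂/√(g·y₂) = 1.63/√(9.81×2.58) = 0.324.
Applying the sequent-depth relation in reverse, y₁/y₂ = ½[√(1 + 8Fr₂²) − 1] = ½[√1.840 − 1] = 0.178.
y₁ = 0.178 × 2.58 = 0.460 m.

y₁ = 0.460 m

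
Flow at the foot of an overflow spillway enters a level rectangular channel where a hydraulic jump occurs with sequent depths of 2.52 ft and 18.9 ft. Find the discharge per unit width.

For a rectangular channel the momentum equation gives q² = ½·g·y₁·y₂·(y₁ + y₂) = ½×32.2×2.52×18.9×21.4 = 16425.
q = √16425 = 128 ft²/s.

q = 128 ft²/s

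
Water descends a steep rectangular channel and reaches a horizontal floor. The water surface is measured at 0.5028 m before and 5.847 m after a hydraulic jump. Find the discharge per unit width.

q = 9.569 m²/s

For a rectangular channel the momentum equation gives q² = ½·g·y₁·y₂·(y₁ + y₂) = ½×9.81×0.5028×5.847×6.350 = 91.56.
q = √91.56 = 9.569 m²/s.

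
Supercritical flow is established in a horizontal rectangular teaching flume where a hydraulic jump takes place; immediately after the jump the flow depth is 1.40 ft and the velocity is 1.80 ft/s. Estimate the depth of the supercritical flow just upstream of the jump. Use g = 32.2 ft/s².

Fr₂ = V₂/√(g·y₂) = 1.80/√(32.2×1.40) = 0.268.
From the momentum equation (using Fr₂), y₁/y₂ = ½[√(1 + 8Fr₂²) − 1] = ½[√1.575 − 1] = 0.127.
y₁ = 0.127 × 1.40 = 0.178 ft.

y₁ = 0.178 ft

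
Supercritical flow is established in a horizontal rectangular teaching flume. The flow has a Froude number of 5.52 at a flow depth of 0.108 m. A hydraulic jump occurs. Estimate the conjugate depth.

Fr₁ = 5.52 (given).
By Bélanger, y₂/y₁ = ½[√(1 + 8Fr₁²) − 1] = ½[√244.8 − 1] = 7.32.
y₂ = 7.32 × 0.108 = 0.791 m.

y₂ = 0.791 m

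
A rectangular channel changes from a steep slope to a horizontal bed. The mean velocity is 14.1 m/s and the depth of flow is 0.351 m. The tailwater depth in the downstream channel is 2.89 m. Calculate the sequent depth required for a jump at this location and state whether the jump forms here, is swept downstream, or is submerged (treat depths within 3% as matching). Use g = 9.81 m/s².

y₂ = 3.60 m; the jump is swept downstream

Fr₁ = V₁/√(g·y₁) = 14.1/√(9.81×0.351) = 7.60.
From the momentum equation for a rectangular channel, y₂/y₁ = ½[√(1 + 8Fr₁²) − 1] = ½[√462.9 − 1] = 10.3.
y₂ = 10.3 × 0.351 = 3.60 m.
Tailwater y_tw = 2.89 m: y_tw < y₂, so the jump is swept downstream.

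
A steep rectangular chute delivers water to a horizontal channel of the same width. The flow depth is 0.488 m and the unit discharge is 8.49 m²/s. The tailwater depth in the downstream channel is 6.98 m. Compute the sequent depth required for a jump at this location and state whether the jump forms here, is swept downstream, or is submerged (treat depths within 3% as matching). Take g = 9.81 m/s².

y₂ = 5.25 m; the jump is submerged

V₁ = q/y₁ = 8.49/0.488 = 17.4 m/s. Fr₁ = V₁/√(g·y₁) = 17.4/√(9.81×0.488) = 7.95.
By Bélanger, y₂/y₁ = ½[√(1 + 8Fr₁²) − 1] = ½[√506.8 − 1] = 10.8.
y₂ = 10.8 × 0.488 = 5.25 m.
Tailwater y_tw = 6.98 m: y_tw > y₂, so the jump is submerged.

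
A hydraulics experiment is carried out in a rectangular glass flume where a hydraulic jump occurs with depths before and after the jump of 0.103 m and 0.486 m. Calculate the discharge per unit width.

q = 0.380 m²/s

For a rectangular channel the momentum equation gives q² = ½·g·y₁·y₂·(y₁ + y₂) = ½×9.81×0.103×0.486×0.589 = 0.145.
q = √0.145 = 0.380 m²/s.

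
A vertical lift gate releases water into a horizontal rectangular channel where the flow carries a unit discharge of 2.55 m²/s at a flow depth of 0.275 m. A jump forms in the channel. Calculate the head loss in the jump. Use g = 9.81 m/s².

V₁ = q/y₁ = 2.55/0.275 = 9.27 m/s. Fr₁ = V₁/√(g·y₁) = 9.27/√(9.81×0.275) = 5.65.
By Bélanger, y₂/y₁ = ½[√(1 + 8Fr₁²) − 1] = ½[√256.0 − 1] = 7.50.
y₂ = 7.50 × 0.275 = 2.06 m.
V₂ = q/y₂ = 2.55/2.06 = 1.24 m/s. E₁ = y₁ + V₁²/2g = 4.66 m; E₂ = y₂ + V₂²/2g = 2.14 m. ΔE = E₁ − E₂ = 2.52 m.

ΔE = 2.52 m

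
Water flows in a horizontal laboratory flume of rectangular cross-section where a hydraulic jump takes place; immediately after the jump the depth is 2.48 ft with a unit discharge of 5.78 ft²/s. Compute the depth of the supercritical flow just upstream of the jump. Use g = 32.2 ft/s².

y₁ = 0.301 ft

V₂ = q/y₂ = 5.78/2.48 = 2.33 ft/s; Fr₂ = V₂/√(g·y₂) = 0.261.
Since the conjugate-depth ratio holds either way, y₁/y₂ = ½[√(1 + 8Fr₂²) − 1] = ½[√1.544 − 1] = 0.121.
y₁ = 0.121 × 2.48 = 0.301 ft.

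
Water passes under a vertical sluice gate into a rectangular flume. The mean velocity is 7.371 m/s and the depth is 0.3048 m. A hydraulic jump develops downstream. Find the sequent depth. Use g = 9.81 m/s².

Fr₁ = V₁/√(g·y₁) = 7.371/√(9.81×0.3048) = 4.263.
Sequent-depth ratio: y₂/y₁ = ½[√(1 + 8Fr₁²) − 1] = ½[√146.36 − 1] = 5.549.
y₂ = 5.549 × 0.3048 = 1.691 m.

y₂ = 1.691 m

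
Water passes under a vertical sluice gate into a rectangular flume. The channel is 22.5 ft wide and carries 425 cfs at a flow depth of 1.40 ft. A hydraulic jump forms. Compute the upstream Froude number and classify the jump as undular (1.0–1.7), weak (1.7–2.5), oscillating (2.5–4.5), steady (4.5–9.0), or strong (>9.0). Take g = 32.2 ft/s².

Fr₁ = 2.01; weak jump

q = Q/b = 425/22.5 = 18.9 ft²/s; V₁ = q/y₁ = 13.5 ft/s. Fr₁ = V₁/√(g·y₁) = 2.01.
Fr₁ = 2.01 lies in the weak range.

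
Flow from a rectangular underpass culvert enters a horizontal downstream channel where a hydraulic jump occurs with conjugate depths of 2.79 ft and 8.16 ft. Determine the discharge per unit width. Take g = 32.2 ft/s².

q = 63.4 ft²/s

For a rectangular channel the momentum equation gives q² = ½·g·y₁·y₂·(y₁ + y₂) = ½×32.2×2.79×8.16×10.9 = 4014.
q = √4014 = 63.4 ft²/s.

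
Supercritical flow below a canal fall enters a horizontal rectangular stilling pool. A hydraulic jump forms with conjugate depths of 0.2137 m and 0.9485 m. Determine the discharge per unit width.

q = 1.075 m²/s

For a rectangular channel the momentum equation gives q² = ½·g·y₁·y₂·(y₁ + y₂) = ½×9.81×0.2137×0.9485×1.162 = 1.155.
q = √1.155 = 1.075 m²/s.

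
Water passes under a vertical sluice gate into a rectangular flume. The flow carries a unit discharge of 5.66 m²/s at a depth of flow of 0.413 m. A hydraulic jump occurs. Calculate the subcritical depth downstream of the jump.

V₁ = q/y₁ = 5.66/0.413 = 13.7 m/s. Fr₁ = V₁/√(g·y₁) = 13.7/√(9.81×0.413) = 6.81.
Conjugate-depth relation: y₂/y₁ = ½[√(1 + 8Fr₁²) − 1] = ½[√371.9 − 1] = 9.14.
y₂ = 9.14 × 0.413 = 3.78 m.

y₂ = 3.78 m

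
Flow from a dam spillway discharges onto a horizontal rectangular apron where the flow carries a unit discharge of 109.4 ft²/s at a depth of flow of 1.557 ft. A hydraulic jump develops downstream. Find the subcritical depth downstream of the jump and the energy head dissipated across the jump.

y₂ = 21.09 ft; ΔE = 56.71 ft

V₁ = q/y₁ = 109.4/1.557 = 70.26 ft/s. Fr₁ = V₁/√(g·y₁) = 70.26/√(32.2×1.557) = 9.923.
Sequent-depth ratio: y₂/y₁ = ½[√(1 + 8Fr₁²) − 1] = ½[√788.78 − 1] = 13.54.
y₂ = 13.54 × 1.557 = 21.09 ft.
Head loss: ΔE = (y₂ − y₁)³/(4y₁y₂) = (21.09 − 1.557)³/(4×1.557×21.09) = 7448/131.3 = 56.71 ft.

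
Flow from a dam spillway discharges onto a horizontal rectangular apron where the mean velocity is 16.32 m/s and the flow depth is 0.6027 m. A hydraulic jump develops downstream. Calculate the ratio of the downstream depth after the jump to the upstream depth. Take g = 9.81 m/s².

Fr₁ = V₁/√(g·y₁) = 16.32/√(9.81×0.6027) = 6.712.
Bélanger equation: y₂/y₁ = ½[√(1 + 8Fr₁²) − 1] = ½[√361.38 − 1] = 9.005.

y₂/y₁ = 9.005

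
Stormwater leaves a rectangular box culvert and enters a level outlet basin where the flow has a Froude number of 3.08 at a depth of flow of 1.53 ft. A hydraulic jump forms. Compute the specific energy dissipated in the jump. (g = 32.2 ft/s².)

Fr₁ = 3.08 (given).
From the momentum equation for a rectangular channel, y₂/y₁ = ½[√(1 + 8Fr₁²) − 1] = ½[√76.89 − 1] = 3.88.
y₂ = 3.88 × 1.53 = 5.94 ft.
Head loss: ΔE = (y₂ − y₁)³/(4y₁y₂) = (5.94 − 1.53)³/(4×1.53×5.94) = 85.9/36.4 = 2.36 ft.

ΔE = 2.36 ft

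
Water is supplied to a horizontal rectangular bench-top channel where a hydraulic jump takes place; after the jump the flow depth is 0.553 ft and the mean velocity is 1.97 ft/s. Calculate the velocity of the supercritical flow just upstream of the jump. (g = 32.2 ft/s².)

V₁ = 6.00 ft/s

Fr₂ = V₂/√(g·y₂) = 1.97/√(32.2×0.553) = 0.467.
From the momentum equation (using Fr₂), y₁/y₂ = ½[√(1 + 8Fr₂²) − 1] = ½[√2.744 − 1] = 0.328.
y₁ = 0.328 × 0.553 = 0.181 ft.
V₁ = q/y₁ = 1.09/0.181 = 6.00 ft/s.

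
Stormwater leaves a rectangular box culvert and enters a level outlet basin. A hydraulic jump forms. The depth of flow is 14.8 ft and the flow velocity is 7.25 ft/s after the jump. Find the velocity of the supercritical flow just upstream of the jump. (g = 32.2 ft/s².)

Fr₂ = V₂/√(g·y₂) = 7.25/√(32.2×14.8) = 0.332.
Applying the sequent-depth relation in reverse, y₁/y₂ = ½[√(1 + 8Fr₂²) − 1] = ½[√1.882 − 1] = 0.186.
y₁ = 0.186 × 14.8 = 2.75 ft.
V₁ = q/y₁ = 107/2.75 = 39.0 ft/s.

V₁ = 39.0 ft/s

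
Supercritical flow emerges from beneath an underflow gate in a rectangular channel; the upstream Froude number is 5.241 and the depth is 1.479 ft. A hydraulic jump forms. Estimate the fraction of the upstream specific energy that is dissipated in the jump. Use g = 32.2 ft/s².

ΔE/E₁ = 0.510 (51.0%)

Fr₁ = 5.241 (given).
By Bélanger, y₂/y₁ = ½[√(1 + 8Fr₁²) − 1] = ½[√220.74 − 1] = 6.929.
y₂ = 6.929 × 1.479 = 10.25 ft.
E₁ = y₁(1 + Fr₁²/2) = 1.479×(1 + 5.241²/2) = 21.79 ft. ΔE = (y₂ − y₁)³/(4y₁y₂) = 11.12 ft. ΔE/E₁ = 11.12/21.79 = 0.510.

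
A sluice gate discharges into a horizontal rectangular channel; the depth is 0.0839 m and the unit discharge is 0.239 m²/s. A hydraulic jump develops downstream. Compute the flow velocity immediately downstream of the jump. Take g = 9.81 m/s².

V₁ = q/y₁ = 0.239/0.0839 = 2.85 m/s. Fr₁ = V₁/√(g·y₁) = 2.85/√(9.81×0.0839) = 3.14.
From the momentum equation for a rectangular channel, y₂/y₁ = ½[√(1 + 8Fr₁²) − 1] = ½[√79.87 − 1] = 3.97.
y₂ = 3.97 × 0.0839 = 0.333 m.
V₂ = q/y₂ = 0.239/0.333 = 0.718 m/s.

V₂ = 0.718 m/s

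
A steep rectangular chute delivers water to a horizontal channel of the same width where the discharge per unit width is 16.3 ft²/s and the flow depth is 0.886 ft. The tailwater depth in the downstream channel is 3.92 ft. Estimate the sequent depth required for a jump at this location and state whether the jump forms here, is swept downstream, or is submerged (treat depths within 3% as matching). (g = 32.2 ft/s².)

y₂ = 3.90 ft; the jump forms here

V₁ = q/y₁ = 16.3/0.886 = 18.4 ft/s. Fr₁ = V₁/√(g·y₁) = 18.4/√(32.2×0.886) = 3.44.
Sequent-depth ratio: y₂/y₁ = ½[√(1 + 8Fr₁²) − 1] = ½[√95.91 − 1] = 4.40.
y₂ = 4.40 × 0.886 = 3.90 ft.
Tailwater y_tw = 3.92 ft: y_tw ≈ y₂, so the jump forms here.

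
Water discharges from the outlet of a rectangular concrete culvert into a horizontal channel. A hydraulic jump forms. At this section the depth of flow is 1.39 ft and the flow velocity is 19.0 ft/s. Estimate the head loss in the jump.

Fr₁ = V₁/√(g·y₁) = 19.0/√(32.2×1.39) = 2.84.
Conjugate-depth relation: y₂/y₁ = ½[√(1 + 8Fr₁²) − 1] = ½[√65.52 − 1] = 3.55.
y₂ = 3.55 × 1.39 = 4.93 ft.
q = V₁·y₁ = 19.0 × 1.39 = 26.4 ft²/s. V₂ = q/y₂ = 26.4/4.93 = 5.36 ft/s. E₁ = y₁ + V₁²/2g = 7.00 ft; E₂ = y₂ + V₂²/2g = 5.38 ft. ΔE = E₁ − E₂ = 1.62 ft.

ΔE = 1.62 ft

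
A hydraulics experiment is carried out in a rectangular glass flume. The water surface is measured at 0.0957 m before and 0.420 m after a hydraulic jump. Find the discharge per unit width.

For a rectangular channel the momentum equation gives q² = ½·g·y₁·y₂·(y₁ + y₂) = ½×9.81×0.0957×0.420×0.516 = 0.102.
q = √0.102 = 0.319 m²/s.

q = 0.319 m²/s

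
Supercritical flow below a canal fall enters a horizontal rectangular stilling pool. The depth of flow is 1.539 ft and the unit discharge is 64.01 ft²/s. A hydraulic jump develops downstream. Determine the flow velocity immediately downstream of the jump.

V₂ = 5.285 ft/s

V₁ = q/y₁ = 64.01/1.539 = 41.59 ft/s. Fr₁ = V₁/√(g·y₁) = 41.59/√(32.2×1.539) = 5.908.
From the momentum equation for a rectangular channel, y₂/y₁ = ½[√(1 + 8Fr₁²) − 1] = ½[√280.26 − 1] = 7.871.
y₂ = 7.871 × 1.539 = 12.11 ft.
V₂ = q/y₂ = 64.01/12.11 = 5.285 ft/s.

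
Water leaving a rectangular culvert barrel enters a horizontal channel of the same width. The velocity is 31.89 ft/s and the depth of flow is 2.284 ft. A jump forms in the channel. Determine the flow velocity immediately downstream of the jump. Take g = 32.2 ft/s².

V₂ = 6.668 ft/s

Fr₁ = V₁/√(g·y₁) = 31.89/√(32.2×2.284) = 3.719.
By Bélanger, y₂/y₁ = ½[√(1 + 8Fr₁²) − 1] = ½[√111.62 − 1] = 4.783.
y₂ = 4.783 × 2.284 = 10.92 ft.
q = V₁·y₁ = 31.89 × 2.284 = 72.84 ft²/s.
V₂ = q/y₂ = 72.84/10.92 = 6.668 ft/s.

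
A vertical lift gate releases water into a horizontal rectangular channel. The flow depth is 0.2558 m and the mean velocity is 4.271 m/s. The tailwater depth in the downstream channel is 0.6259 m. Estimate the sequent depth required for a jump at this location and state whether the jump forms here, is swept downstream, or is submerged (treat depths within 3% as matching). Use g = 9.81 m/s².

y₂ = 0.8558 m; the jump is swept downstream

Fr₁ = V₁/√(g·y₁) = 4.271/√(9.81×0.2558) = 2.696.
From the momentum equation for a rectangular channel, y₂/y₁ = ½[√(1 + 8Fr₁²) − 1] = ½[√59.154 − 1] = 3.346.
y₂ = 3.346 × 0.2558 = 0.8558 m.
Tailwater y_tw = 0.6259 m: y_tw < y₂, so the jump is swept downstream.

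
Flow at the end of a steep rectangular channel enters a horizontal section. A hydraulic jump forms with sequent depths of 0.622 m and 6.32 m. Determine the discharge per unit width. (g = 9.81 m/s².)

q = 11.6 m²/s

For a rectangular channel the momentum equation gives q² = ½·g·y₁·y₂·(y₁ + y₂) = ½×9.81×0.622×6.32×6.94 = 134.
q = √134 = 11.6 m²/s.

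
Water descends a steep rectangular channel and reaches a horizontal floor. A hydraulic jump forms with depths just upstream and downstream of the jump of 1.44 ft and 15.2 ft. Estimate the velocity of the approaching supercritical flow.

V₁ = 53.2 ft/s

For a rectangular channel the momentum equation gives q² = ½·g·y₁·y₂·(y₁ + y₂) = ½×32.2×1.44×15.2×16.6 = 5864.
q = √5864 = 76.6 ft²/s.
V₁ = q/y₁ = 76.6/1.44 = 53.2 ft/s.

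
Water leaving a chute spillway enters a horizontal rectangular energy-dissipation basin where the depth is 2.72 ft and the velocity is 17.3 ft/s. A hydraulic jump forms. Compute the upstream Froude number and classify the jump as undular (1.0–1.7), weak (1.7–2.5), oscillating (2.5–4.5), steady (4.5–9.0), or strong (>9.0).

Fr₁ = 1.85; weak jump

Fr₁ = V₁/√(g·y₁) = 17.3/√(32.2×2.72) = 1.85.
Fr₁ = 1.85 lies in the weak range.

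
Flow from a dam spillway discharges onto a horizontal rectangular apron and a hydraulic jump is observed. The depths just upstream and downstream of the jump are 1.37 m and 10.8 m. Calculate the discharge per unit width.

For a rectangular channel the momentum equation gives q² = ½·g·y₁·y₂·(y₁ + y₂) = ½×9.81×1.37×10.8×12.2 = 883.
q = √883 = 29.7 m²/s.

q = 29.7 m²/s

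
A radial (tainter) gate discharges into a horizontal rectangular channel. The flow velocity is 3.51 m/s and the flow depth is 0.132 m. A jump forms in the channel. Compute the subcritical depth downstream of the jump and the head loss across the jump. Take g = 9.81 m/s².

Fr₁ = V₁/√(g·y₁) = 3.51/√(9.81×0.132) = 3.08.
From the momentum equation for a rectangular channel, y₂/y₁ = ½[√(1 + 8Fr₁²) − 1] = ½[√77.11 − 1] = 3.89.
y₂ = 3.89 × 0.132 = 0.514 m.
Head loss: ΔE = (y₂ − y₁)³/(4y₁y₂) = (0.514 − 0.132)³/(4×0.132×0.514) = 0.0556/0.271 = 0.205 m.

y₂ = 0.514 m; ΔE = 0.205 m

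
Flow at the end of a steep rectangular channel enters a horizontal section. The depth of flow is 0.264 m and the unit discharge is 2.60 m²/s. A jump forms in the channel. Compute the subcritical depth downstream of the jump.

y₂ = 2.16 m

V₁ = q/y₁ = 2.60/0.264 = 9.85 m/s. Fr₁ = V₁/√(g·y₁) = 9.85/√(9.81×0.264) = 6.12.
Bélanger equation: y₂/y₁ = ½[√(1 + 8Fr₁²) − 1] = ½[√300.6 − 1] = 8.17.
y₂ = 8.17 × 0.264 = 2.16 m.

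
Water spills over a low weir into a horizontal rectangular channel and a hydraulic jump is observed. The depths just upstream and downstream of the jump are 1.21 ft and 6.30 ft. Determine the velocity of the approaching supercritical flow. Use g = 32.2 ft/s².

V₁ = 25.1 ft/s

For a rectangular channel the momentum equation gives q² = ½·g·y₁·y₂·(y₁ + y₂) = ½×32.2×1.21×6.30×7.51 = 922.
q = √922 = 30.4 ft²/s.
V₁ = q/y₁ = 30.4/1.21 = 25.1 ft/s.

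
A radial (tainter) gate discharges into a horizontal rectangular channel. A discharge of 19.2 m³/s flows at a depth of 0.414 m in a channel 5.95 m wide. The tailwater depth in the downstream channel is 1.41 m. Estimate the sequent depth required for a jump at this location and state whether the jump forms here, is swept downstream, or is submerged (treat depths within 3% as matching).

q = Q/b = 19.2/5.95 = 3.23 m²/s; V₁ = q/y₁ = 7.79 m/s. Fr₁ = V₁/√(g·y₁) = 3.87.
Bélanger equation: y₂/y₁ = ½[√(1 + 8Fr₁²) − 1] = ½[√120.7 − 1] = 4.99.
y₂ = 4.99 × 0.414 = 2.07 m.
Tailwater y_tw = 1.41 m: y_tw < y₂, so the jump is swept downstream.

y₂ = 2.07 m; the jump is swept downstream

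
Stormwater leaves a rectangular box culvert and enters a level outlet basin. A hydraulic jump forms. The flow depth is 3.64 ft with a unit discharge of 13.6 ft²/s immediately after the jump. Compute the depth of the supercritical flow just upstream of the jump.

V₂ = q/y₂ = 13.6/3.64 = 3.74 ft/s; Fr₂ = V₂/√(g·y₂) = 0.345.
Applying the sequent-depth relation in reverse, y₁/y₂ = ½[√(1 + 8Fr₂²) − 1] = ½[√1.953 − 1] = 0.199.
y₁ = 0.199 × 3.64 = 0.723 ft.

y₁ = 0.723 ft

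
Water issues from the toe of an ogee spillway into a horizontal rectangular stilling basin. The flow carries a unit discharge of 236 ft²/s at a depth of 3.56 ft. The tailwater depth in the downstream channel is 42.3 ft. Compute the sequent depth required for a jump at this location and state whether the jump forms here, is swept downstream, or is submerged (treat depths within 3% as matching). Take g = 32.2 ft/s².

V₁ = q/y₁ = 236/3.56 = 66.3 ft/s. Fr₁ = V₁/√(g·y₁) = 66.3/√(32.2×3.56) = 6.19.
From the momentum equation for a rectangular channel, y₂/y₁ = ½[√(1 + 8Fr₁²) − 1] = ½[√307.7 − 1] = 8.27.
y₂ = 8.27 × 3.56 = 29.4 ft.
Tailwater y_tw = 42.3 ft: y_tw > y₂, so the jump is submerged.

y₂ = 29.4 ft; the jump is submerged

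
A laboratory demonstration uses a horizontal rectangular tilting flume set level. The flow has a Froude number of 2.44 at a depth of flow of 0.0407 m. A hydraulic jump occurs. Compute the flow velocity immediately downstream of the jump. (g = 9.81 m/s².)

Fr₁ = 2.44 (given).
Bélanger equation: y₂/y₁ = ½[√(1 + 8Fr₁²) − 1] = ½[√48.63 − 1] = 2.99.
y₂ = 2.99 × 0.0407 = 0.122 m.
V₁ = Fr₁·√(g·y₁) = 2.44×√(9.81×0.0407) = 1.54 m/s; q = V₁·y₁ = 0.0628 m²/s.
V₂ = q/y₂ = 0.0628/0.122 = 0.516 m/s.

V₂ = 0.516 m/s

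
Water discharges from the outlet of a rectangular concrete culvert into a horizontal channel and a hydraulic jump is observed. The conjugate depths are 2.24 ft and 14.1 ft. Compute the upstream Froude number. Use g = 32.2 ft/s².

For a rectangular channel the momentum equation gives q² = ½·g·y₁·y₂·(y₁ + y₂) = ½×32.2×2.24×14.1×16.3 = 8309.
q = √8309 = 91.2 ft²/s.
V₁ = q/y₁ = 40.7 ft/s; Fr₁ = V₁/√(g·y₁) = 4.79.

Fr₁ = 4.79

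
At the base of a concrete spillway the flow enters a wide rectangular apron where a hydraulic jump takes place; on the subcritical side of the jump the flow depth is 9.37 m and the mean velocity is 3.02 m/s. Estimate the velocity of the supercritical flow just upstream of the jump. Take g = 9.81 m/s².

Fr₂ = V₂/√(g·y₂) = 3.02/√(9.81×9.37) = 0.315.
Applying the sequent-depth relation in reverse, y₁/y₂ = ½[√(1 + 8Fr₂²) − 1] = ½[√1.794 − 1] = 0.170.
y₁ = 0.170 × 9.37 = 1.59 m.
V₁ = q/y₁ = 28.3/1.59 = 17.8 m/s.

V₁ = 17.8 m/s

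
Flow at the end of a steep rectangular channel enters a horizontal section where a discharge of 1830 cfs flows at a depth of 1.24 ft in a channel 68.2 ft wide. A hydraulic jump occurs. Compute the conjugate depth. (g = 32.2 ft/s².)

q = Q/b = 1830/68.2 = 26.8 ft²/s; V₁ = q/y₁ = 21.6 ft/s. Fr₁ = V₁/√(g·y₁) = 3.42.
By Bélanger, y₂/y₁ = ½[√(1 + 8Fr₁²) − 1] = ½[√94.82 − 1] = 4.37.
y₂ = 4.37 × 1.24 = 5.42 ft.

y₂ = 5.42 ft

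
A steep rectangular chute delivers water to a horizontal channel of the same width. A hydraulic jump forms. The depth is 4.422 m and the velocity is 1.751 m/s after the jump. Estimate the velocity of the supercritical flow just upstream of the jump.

V₁ = 13.94 m/s

Fr₂ = V₂/√(g·y₂) = 1.751/√(9.81×4.422) = 0.2659.
Since the conjugate-depth ratio holds either way, y₁/y₂ = ½[√(1 + 8Fr₂²) − 1] = ½[√1.5654 − 1] = 0.1256.
y₁ = 0.1256 × 4.422 = 0.5553 m.
V₁ = q/y₁ = 7.743/0.5553 = 13.94 m/s.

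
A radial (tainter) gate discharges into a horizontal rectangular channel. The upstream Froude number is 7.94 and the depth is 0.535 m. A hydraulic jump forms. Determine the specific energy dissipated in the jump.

Fr₁ = 7.94 (given).
From the momentum equation for a rectangular channel, y₂/y₁ = ½[√(1 + 8Fr₁²) − 1] = ½[√505.3 − 1] = 10.7.
y₂ = 10.7 × 0.535 = 5.75 m.
V₁ = Fr₁·√(g·y₁) = 7.94×√(9.81×0.535) = 18.2 m/s; q = V₁·y₁ = 9.73 m²/s. V₂ = q/y₂ = 9.73/5.75 = 1.69 m/s. E₁ = y₁ + V₁²/2g = 17.4 m; E₂ = y₂ + V₂²/2g = 5.89 m. ΔE = E₁ − E₂ = 11.5 m.

ΔE = 11.5 m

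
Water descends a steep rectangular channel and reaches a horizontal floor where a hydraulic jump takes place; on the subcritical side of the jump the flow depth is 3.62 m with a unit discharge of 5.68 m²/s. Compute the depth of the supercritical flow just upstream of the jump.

V₂ = q/y₂ = 5.68/3.62 = 1.57 m/s; Fr₂ = V₂/√(g·y₂) = 0.263.
From the momentum equation (using Fr₂), y₁/y₂ = ½[√(1 + 8Fr₂²) − 1] = ½[√1.555 − 1] = 0.123.
y₁ = 0.123 × 3.62 = 0.447 m.

y₁ = 0.447 m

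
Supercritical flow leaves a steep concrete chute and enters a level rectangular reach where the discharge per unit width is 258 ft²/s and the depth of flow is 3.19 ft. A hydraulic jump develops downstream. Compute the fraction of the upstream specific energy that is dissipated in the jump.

V₁ = q/y₁ = 258/3.19 = 80.9 ft/s. Fr₁ = V₁/√(g·y₁) = 80.9/√(32.2×3.19) = 7.98.
By Bélanger, y₂/y₁ = ½[√(1 + 8Fr₁²) − 1] = ½[√510.4 − 1] = 10.8.
y₂ = 10.8 × 3.19 = 34.4 ft.
E₁ = y₁ + V₁²/2g = 105 ft. ΔE = (y₂ − y₁)³/(4y₁y₂) = 69.4 ft. ΔE/E₁ = 69.4/105 = 0.663.

ΔE/E₁ = 0.663 (66.3%)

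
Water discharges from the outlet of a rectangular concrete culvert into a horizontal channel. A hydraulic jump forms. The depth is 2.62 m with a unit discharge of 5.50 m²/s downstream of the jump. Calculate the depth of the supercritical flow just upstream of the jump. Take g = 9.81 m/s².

V₂ = q/y₂ = 5.50/2.62 = 2.10 m/s; Fr₂ = V₂/√(g·y₂) = 0.414.
Applying the sequent-depth relation in reverse, y₁/y₂ = ½[√(1 + 8Fr₂²) − 1] = ½[√2.372 − 1] = 0.270.
y₁ = 0.270 × 2.62 = 0.707 m.

y₁ = 0.707 m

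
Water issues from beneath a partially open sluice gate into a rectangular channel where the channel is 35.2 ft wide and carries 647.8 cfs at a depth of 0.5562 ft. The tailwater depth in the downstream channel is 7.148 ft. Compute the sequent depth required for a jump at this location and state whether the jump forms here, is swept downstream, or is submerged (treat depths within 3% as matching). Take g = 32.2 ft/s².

y₂ = 5.878 ft; the jump is submerged

q = Q/b = 647.8/35.2 = 18.40 ft²/s; V₁ = q/y₁ = 33.09 ft/s. Fr₁ = V₁/√(g·y₁) = 7.819.
From the momentum equation for a rectangular channel, y₂/y₁ = ½[√(1 + 8Fr₁²) − 1] = ½[√490.03 − 1] = 10.57.
y₂ = 10.57 × 0.5562 = 5.878 ft.
Tailwater y_tw = 7.148 ft: y_tw > y₂, so the jump is submerged.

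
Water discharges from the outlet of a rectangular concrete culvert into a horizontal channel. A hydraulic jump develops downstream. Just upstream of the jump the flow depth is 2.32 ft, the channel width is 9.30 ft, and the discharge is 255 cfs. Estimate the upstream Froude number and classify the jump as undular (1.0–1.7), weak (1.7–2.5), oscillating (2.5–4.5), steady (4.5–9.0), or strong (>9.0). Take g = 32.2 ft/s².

Fr₁ = 1.37; undular jump

q = Q/b = 255/9.30 = 27.4 ft²/s; V₁ = q/y₁ = 11.8 ft/s. Fr₁ = V₁/√(g·y₁) = 1.37.
Fr₁ = 1.37 lies in the undular range.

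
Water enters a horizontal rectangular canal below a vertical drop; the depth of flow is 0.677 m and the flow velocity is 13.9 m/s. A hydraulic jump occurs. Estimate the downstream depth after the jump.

Fr₁ = V₁/√(g·y₁) = 13.9/√(9.81×0.677) = 5.39.
Conjugate-depth relation: y₂/y₁ = ½[√(1 + 8Fr₁²) − 1] = ½[√233.7 − 1] = 7.14.
y₂ = 7.14 × 0.677 = 4.84 m.

y₂ = 4.84 m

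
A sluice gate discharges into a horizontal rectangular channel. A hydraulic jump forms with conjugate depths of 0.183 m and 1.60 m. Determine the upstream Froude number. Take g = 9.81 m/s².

Fr₁ = 6.53

For a rectangular channel the momentum equation gives q² = ½·g·y₁·y₂·(y₁ + y₂) = ½×9.81×0.183×1.60×1.78 = 2.56.
q = √2.56 = 1.60 m²/s.
V₁ = q/y₁ = 8.74 m/s; Fr₁ = V₁/√(g·y₁) = 6.53.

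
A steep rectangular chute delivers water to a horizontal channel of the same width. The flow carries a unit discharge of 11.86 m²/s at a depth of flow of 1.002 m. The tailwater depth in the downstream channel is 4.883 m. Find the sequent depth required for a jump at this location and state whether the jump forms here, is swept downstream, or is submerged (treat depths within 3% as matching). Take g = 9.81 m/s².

y₂ = 4.872 m; the jump forms here

V₁ = q/y₁ = 11.86/1.002 = 11.84 m/s. Fr₁ = V₁/√(g·y₁) = 11.84/√(9.81×1.002) = 3.775.
Bélanger equation: y₂/y₁ = ½[√(1 + 8Fr₁²) − 1] = ½[√115.02 − 1] = 4.862.
y₂ = 4.862 × 1.002 = 4.872 m.
Tailwater y_tw = 4.883 m: y_tw ≈ y₂, so the jump forms here.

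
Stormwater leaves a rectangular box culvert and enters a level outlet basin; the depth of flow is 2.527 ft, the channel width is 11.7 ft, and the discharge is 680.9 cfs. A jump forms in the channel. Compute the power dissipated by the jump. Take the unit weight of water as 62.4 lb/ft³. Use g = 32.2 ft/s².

P = 153.2 hp

q = Q/b = 680.9/11.7 = 58.20 ft²/s; V₁ = q/y₁ = 23.03 ft/s. Fr₁ = V₁/√(g·y₁) = 2.553.
By Bélanger, y₂/y₁ = ½[√(1 + 8Fr₁²) − 1] = ½[√53.145 − 1] = 3.145.
y₂ = 3.145 × 2.527 = 7.947 ft.
Head loss: ΔE = (y₂ − y₁)³/(4y₁y₂) = (7.947 − 2.527)³/(4×2.527×7.947) = 159.3/80.33 = 1.983 ft.
P = γ·Q·ΔE/550 = 62.4 × 680.9 × 1.983 / 550 = 153.2 hp.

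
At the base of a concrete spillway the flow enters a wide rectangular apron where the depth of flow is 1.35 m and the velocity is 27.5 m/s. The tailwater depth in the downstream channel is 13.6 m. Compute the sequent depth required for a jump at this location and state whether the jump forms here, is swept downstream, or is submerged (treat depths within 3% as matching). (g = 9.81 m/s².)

Fr₁ = V₁/√(g·y₁) = 27.5/√(9.81×1.35) = 7.56.
Sequent-depth ratio: y₂/y₁ = ½[√(1 + 8Fr₁²) − 1] = ½[√457.8 − 1] = 10.2.
y₂ = 10.2 × 1.35 = 13.8 m.
Tailwater y_tw = 13.6 m: y_tw ≈ y₂, so the jump forms here.

y₂ = 13.8 m; the jump forms here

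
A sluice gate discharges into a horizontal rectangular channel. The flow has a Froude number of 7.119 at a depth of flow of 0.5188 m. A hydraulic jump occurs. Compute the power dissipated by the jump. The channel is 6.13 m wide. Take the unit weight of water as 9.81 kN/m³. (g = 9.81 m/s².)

P = 4285 kW

Fr₁ = 7.119 (given).
Conjugate-depth relation: y₂/y₁ = ½[√(1 + 8Fr₁²) − 1] = ½[√406.44 − 1] = 9.580.
y₂ = 9.580 × 0.5188 = 4.970 m.
V₁ = Fr₁·√(g·y₁) = 7.119×√(9.81×0.5188) = 16.06 m/s; q = V₁·y₁ = 8.332 m²/s. V₂ = q/y₂ = 8.332/4.970 = 1.676 m/s. E₁ = y₁ + V₁²/2g = 13.67 m; E₂ = y₂ + V₂²/2g = 5.113 m. ΔE = E₁ − E₂ = 8.552 m.
Q = q·b = 8.332 × 6.13 = 51.08 m³/s. P = γ·Q·ΔE = 9.81 × 51.08 × 8.552 = 4285 kW.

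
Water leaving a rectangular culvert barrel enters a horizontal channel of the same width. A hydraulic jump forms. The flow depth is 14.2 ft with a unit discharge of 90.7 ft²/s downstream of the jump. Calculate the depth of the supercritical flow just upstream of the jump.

y₁ = 2.19 ft

V₂ = q/y₂ = 90.7/14.2 = 6.39 ft/s; Fr₂ = V₂/√(g·y₂) = 0.299.
Since the conjugate-depth ratio holds either way, y₁/y₂ = ½[√(1 + 8Fr₂²) − 1] = ½[√1.714 − 1] = 0.155.
y₁ = 0.155 × 14.2 = 2.19 ft.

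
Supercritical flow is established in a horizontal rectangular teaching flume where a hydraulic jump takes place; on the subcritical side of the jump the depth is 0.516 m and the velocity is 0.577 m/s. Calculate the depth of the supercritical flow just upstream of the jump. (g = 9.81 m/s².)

y₁ = 0.0607 m

Fr₂ = V₂/√(g·y₂) = 0.577/√(9.81×0.516) = 0.256.
The Bélanger relation is symmetric: y₁/y₂ = ½[√(1 + 8Fr₂²) − 1] = ½[√1.526 − 1] = 0.118.
y₁ = 0.118 × 0.516 = 0.0607 m.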